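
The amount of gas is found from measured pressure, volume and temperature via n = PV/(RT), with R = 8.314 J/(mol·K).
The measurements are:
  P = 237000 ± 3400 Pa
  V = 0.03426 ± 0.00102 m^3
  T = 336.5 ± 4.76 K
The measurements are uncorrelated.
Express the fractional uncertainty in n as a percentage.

3.59%

Each factor contributes (exponent × relative error)² to (δn/n)²:
  (1·δP/P)² = (1×0.0143)² = 0.000206;  (1·δV/V)² = (1×0.0298)² = 0.000886;  (-1·δT/T)² = (-1×0.0141)² = 0.000200
δn/n = √(0.00129) = 0.0359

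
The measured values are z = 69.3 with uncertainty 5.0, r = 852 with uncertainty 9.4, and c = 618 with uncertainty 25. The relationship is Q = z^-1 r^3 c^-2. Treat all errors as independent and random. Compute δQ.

2.65

Each factor contributes (exponent × relative error)² to (δQ/Q)²:
  (-1·δz/z)² = (-1×0.0722)² = 0.00521;  (3·δr/r)² = (3×0.0110)² = 0.00110;  (-2·δc/c)² = (-2×0.0405)² = 0.00655
δQ/Q = √(0.0128) = 0.113
Q = 23.4, so δQ = 0.113 × 23.4 = 2.65.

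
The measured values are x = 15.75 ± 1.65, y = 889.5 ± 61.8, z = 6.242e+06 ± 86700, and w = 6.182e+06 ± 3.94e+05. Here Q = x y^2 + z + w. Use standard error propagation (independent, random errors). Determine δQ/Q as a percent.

8.86%

Let p = x·y^2 = 1.246e+07. δp/p = √((1·δx/x)² + (2·δy/y)²) = √(0.0110 + 0.0193) = 0.174, so δp = 2.17e+06.
Q = p + z + w: δQ = √(δp² + δz² + δw²) = √(4.7e+12 + 7.52e+09 + 1.55e+11) = 2.21e+06
Q = 2.489e+07, so δQ/Q = 2.21e+06/2.489e+07 = 0.0886.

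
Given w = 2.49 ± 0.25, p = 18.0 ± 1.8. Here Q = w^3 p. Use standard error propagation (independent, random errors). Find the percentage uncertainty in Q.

Relative error in a monomial: (δQ/Q)² = Σ (nᵢ · δxᵢ/xᵢ)².
  (3·δw/w)² = (3×0.100)² = 0.0907;  (1·δp/p)² = (1×0.100)² = 0.0100
δQ/Q = √(0.101) = 0.317

31.7%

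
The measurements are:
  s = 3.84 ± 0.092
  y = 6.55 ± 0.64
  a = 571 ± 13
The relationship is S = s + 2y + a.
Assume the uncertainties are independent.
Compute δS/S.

For a sum/difference, combine absolute errors in quadrature:
  (δs)² = 0.00846;  (2·δy)² = 1.64;  (δa)² = 169
δS = √(171) = 13.1
S = 588, so δS/S = 13.1/588 = 0.0222.

0.0222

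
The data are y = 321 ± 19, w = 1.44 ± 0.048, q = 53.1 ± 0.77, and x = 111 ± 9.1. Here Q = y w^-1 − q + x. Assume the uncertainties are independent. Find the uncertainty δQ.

17.7

Let p = y·w^-1 = 223. δp/p = √((1·δy/y)² + (-1·δw/w)²) = √(0.00350 + 0.00111) = 0.0679, so δp = 15.1.
Q = p − q + x: δQ = √(δp² + δq² + δx²) = √(229 + 0.593 + 82.8) = 17.7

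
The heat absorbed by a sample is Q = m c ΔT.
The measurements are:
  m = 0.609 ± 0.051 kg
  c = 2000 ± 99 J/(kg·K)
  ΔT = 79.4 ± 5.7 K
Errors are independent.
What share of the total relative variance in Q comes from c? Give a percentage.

(δQ/Q)² = (1·δm/m)² + (1·δc/c)² + (1·δΔT/ΔT)²
  m term: (1×0.0837)² = 0.00701
  c term: (1×0.0495)² = 0.00245
  ΔT term: (1×0.0718)² = 0.00515
Total = 0.0146. Share from c = 0.00245/0.0146 = 0.168.

16.8%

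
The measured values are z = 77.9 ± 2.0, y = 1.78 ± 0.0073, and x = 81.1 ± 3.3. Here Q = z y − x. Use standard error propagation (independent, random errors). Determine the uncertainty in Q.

4.89

Let p = z·y = 139. δp/p = √((1·δz/z)² + (1·δy/y)²) = √(0.000659 + 1.68e-05) = 0.0260, so δp = 3.61.
Q = p − x: δQ = √(δp² + δx²) = √(13.0 + 10.9) = 4.89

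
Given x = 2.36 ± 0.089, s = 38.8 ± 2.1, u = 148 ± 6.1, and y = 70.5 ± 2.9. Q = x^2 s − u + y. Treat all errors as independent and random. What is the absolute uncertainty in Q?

Let p = x^2·s = 216. δp/p = √((2·δx/x)² + (1·δs/s)²) = √(0.00569 + 0.00293) = 0.0928, so δp = 20.1.
Q = p − u + y: δQ = √(δp² + δu² + δy²) = √(402 + 37.2 + 8.41) = 21.2

21.2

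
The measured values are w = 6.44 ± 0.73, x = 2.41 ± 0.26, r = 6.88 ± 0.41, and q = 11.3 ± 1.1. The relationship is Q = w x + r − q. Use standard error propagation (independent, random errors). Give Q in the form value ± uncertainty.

11.1 ± 2.70

Let p = w·x = 15.5. δp/p = √((1·δw/w)² + (1·δx/x)²) = √(0.0128 + 0.0116) = 0.156, so δp = 2.43.
Q = p + r − q: δQ = √(δp² + δr² + δq²) = √(5.90 + 0.168 + 1.21) = 2.70
Q = 11.1.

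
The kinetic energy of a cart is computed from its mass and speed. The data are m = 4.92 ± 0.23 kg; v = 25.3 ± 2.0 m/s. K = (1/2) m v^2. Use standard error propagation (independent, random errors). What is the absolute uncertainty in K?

Each factor contributes (exponent × relative error)² to (δK/K)²:
  (1·δm/m)² = (1×0.0467)² = 0.00219;  (2·δv/v)² = (2×0.0791)² = 0.0250
δK/K = √(0.0272) = 0.165
K = 1570 J, so δK = 0.165 × 1570 = 260 J.

260 J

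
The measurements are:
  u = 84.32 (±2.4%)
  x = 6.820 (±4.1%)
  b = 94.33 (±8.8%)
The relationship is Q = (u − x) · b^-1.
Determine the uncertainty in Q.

Let w = u − x = 77.50. δw = √(δu² + δx²) = √(4.10 + 0.0782) = 2.04, so δw/w = 0.0264.
Q is then a monomial in w, b:
δQ/Q = √((δw/w)² + (-1·δb/b)²) = √(0.000695 + 0.00774) = 0.0919
Q = 0.8216, so δQ = 0.0919 × 0.8216 = 0.0755.

0.0755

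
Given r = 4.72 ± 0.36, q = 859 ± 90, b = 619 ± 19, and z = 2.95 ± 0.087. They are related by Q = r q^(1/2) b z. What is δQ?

Each factor contributes (exponent × relative error)² to (δQ/Q)²:
  (1·δr/r)² = (1×0.0763)² = 0.00582;  (½·δq/q)² = (0.5×0.105)² = 0.00274;  (1·δb/b)² = (1×0.0307)² = 0.000942;  (1·δz/z)² = (1×0.0295)² = 0.000870
δQ/Q = √(0.0104) = 0.102
Q = 2.53e+05, so δQ = 0.102 × 2.53e+05 = 25700.

25700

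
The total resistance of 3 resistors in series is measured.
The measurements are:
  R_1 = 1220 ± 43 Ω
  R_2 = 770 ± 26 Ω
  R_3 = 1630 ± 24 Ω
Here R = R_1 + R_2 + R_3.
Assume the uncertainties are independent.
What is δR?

55.7 Ω

Sums and differences: (δR)² = Σ (cᵢ δxᵢ)².
  (δR_1)² = 1850;  (δR_2)² = 676;  (δR_3)² = 576
δR = √(3100) = 55.7 Ω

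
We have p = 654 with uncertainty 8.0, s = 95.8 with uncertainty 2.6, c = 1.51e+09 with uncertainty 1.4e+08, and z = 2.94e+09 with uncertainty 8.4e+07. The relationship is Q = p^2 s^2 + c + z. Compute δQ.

2.85e+08

Let w = p^2·s^2 = 3.93e+09. δw/w = √((2·δp/p)² + (2·δs/s)²) = √(0.000599 + 0.00295) = 0.0595, so δw = 2.34e+08.
Q = w + c + z: δQ = √(δw² + δc² + δz²) = √(5.46e+16 + 1.96e+16 + 7.06e+15) = 2.85e+08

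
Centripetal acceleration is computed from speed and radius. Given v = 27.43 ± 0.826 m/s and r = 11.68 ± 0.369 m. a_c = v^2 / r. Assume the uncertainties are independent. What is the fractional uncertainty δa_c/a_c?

0.0680

For a monomial a_c ∝ v^2, r^-1, fractional errors add in quadrature:
  (2·δv/v)² = (2×0.0301)² = 0.00363;  (-1·δr/r)² = (-1×0.0316)² = 0.000998
δa_c/a_c = √(0.00463) = 0.0680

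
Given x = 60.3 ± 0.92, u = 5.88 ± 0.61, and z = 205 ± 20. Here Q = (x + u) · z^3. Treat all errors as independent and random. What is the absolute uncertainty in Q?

1.67e+08

Let w = x + u = 66.2. δw = √(δx² + δu²) = √(0.846 + 0.372) = 1.10, so δw/w = 0.0167.
Q is then a monomial in w, z:
δQ/Q = √((δw/w)² + (3·δz/z)²) = √(0.000278 + 0.0857) = 0.293
Q = 5.7e+08, so δQ = 0.293 × 5.7e+08 = 1.67e+08.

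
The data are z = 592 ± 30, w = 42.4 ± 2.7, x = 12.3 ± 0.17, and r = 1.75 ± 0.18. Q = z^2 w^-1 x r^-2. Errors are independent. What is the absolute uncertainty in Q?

Relative error in a monomial: (δQ/Q)² = Σ (nᵢ · δxᵢ/xᵢ)².
  (2·δz/z)² = (2×0.0507)² = 0.0103;  (-1·δw/w)² = (-1×0.0637)² = 0.00406;  (1·δx/x)² = (1×0.0138)² = 0.000191;  (-2·δr/r)² = (-2×0.103)² = 0.0423
δQ/Q = √(0.0568) = 0.238
Q = 33200, so δQ = 0.238 × 33200 = 7910.

7910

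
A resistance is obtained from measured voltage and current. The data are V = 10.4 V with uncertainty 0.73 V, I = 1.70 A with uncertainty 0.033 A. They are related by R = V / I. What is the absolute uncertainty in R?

Since R is a product/quotient, work with relative uncertainties:
  (1·δV/V)² = (1×0.0702)² = 0.00493;  (-1·δI/I)² = (-1×0.0194)² = 0.000377
δR/R = √(0.00530) = 0.0728
R = 6.12 Ω, so δR = 0.0728 × 6.12 = 0.446 Ω.

0.446 Ω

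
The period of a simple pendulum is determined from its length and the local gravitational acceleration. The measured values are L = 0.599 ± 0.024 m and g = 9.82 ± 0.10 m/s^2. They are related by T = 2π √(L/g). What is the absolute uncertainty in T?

0.0321 s

For a monomial T ∝ L^(1/2), g^(-1/2), fractional errors add in quadrature:
  (½·δL/L)² = (0.5×0.0401)² = 0.000401;  (−½·δg/g)² = (-0.5×0.0102)² = 2.59e-05
δT/T = √(0.000427) = 0.0207
T = 1.55 s, so δT = 0.0207 × 1.55 = 0.0321 s.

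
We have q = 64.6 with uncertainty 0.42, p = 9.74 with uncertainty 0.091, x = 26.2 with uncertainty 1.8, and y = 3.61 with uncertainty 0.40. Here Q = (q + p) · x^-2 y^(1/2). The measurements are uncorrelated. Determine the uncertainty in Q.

0.0305

Let u = q + p = 74.3. δu = √(δq² + δp²) = √(0.176 + 0.00828) = 0.430, so δu/u = 0.00578.
Q is then a monomial in u, x, y:
δQ/Q = √((δu/u)² + (-2·δx/x)² + (½·δy/y)²) = √(3.34e-05 + 0.0189 + 0.00307) = 0.148
Q = 0.206, so δQ = 0.148 × 0.206 = 0.0305.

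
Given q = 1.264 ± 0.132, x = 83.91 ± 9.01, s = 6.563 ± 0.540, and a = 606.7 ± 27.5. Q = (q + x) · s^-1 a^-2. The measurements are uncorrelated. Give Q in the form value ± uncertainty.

(3.526 ± 0.570) × 10^-5

Let u = q + x = 85.17. δu = √(δq² + δx²) = √(0.0174 + 81.2) = 9.01, so δu/u = 0.106.
Q is then a monomial in u, s, a:
δQ/Q = √((δu/u)² + (-1·δs/s)² + (-2·δa/a)²) = √(0.0112 + 0.00677 + 0.00822) = 0.162
Q = 3.526e-05, so δQ = 0.162 × 3.526e-05 = 5.7e-06.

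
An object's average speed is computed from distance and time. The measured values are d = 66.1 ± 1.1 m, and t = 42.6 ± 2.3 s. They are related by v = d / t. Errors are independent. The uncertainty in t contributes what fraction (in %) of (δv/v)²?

91.3%

(δv/v)² = (1·δd/d)² + (-1·δt/t)²
  d term: (1×0.0166)² = 0.000277
  t term: (-1×0.0540)² = 0.00291
Total = 0.00319. Share from t = 0.00291/0.00319 = 0.913.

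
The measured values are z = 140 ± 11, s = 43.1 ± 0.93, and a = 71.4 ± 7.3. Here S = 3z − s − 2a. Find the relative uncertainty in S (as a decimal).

0.154

Sums and differences: (δS)² = Σ (cᵢ δxᵢ)².
  (3·δz)² = 1090;  (δs)² = 0.865;  (2·δa)² = 213
δS = √(1300) = 36.1
S = 234, so δS/S = 36.1/234 = 0.154.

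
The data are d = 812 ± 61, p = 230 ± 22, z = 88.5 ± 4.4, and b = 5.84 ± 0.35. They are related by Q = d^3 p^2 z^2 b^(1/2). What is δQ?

Each factor contributes (exponent × relative error)² to (δQ/Q)²:
  (3·δd/d)² = (3×0.0751)² = 0.0508;  (2·δp/p)² = (2×0.0957)² = 0.0366;  (2·δz/z)² = (2×0.0497)² = 0.00989;  (½·δb/b)² = (0.5×0.0599)² = 0.000898
δQ/Q = √(0.0982) = 0.313
Q = 5.36e+17, so δQ = 0.313 × 5.36e+17 = 1.68e+17.

1.68e+17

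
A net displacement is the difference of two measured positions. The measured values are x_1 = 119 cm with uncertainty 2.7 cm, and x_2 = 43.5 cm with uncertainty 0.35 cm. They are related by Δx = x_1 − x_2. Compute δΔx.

For a sum/difference, combine absolute errors in quadrature:
  (δx_1)² = 7.29;  (δx_2)² = 0.122
δΔx = √(7.41) = 2.72 cm

2.72 cm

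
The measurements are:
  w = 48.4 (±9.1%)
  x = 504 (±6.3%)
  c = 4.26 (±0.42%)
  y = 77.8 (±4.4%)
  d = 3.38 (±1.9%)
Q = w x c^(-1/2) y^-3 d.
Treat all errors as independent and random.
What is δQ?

0.0147

Q is a product of powers, so relative uncertainties combine in quadrature:
  (1·δw/w)² = (1×0.0910)² = 0.00828;  (1·δx/x)² = (1×0.0630)² = 0.00397;  (−½·δc/c)² = (-0.5×0.00420)² = 4.41e-06;  (-3·δy/y)² = (-3×0.0440)² = 0.0174;  (1·δd/d)² = (1×0.0190)² = 0.000361
δQ/Q = √(0.0300) = 0.173
Q = 0.0848, so δQ = 0.173 × 0.0848 = 0.0147.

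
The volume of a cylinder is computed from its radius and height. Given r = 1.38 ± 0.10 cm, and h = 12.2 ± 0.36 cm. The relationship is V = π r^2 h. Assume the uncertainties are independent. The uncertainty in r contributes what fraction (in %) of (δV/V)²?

96.0%

(δV/V)² = (2·δr/r)² + (1·δh/h)²
  r term: (2×0.0725)² = 0.0210
  h term: (1×0.0295)² = 0.000871
Total = 0.0219. Share from r = 0.0210/0.0219 = 0.960.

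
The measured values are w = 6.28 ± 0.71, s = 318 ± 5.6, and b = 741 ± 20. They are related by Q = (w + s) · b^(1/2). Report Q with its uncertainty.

8830 ± 194

Let u = w + s = 324. δu = √(δw² + δs²) = √(0.504 + 31.4) = 5.64, so δu/u = 0.0174.
Q is then a monomial in u, b:
δQ/Q = √((δu/u)² + (½·δb/b)²) = √(0.000303 + 0.000182) = 0.0220
Q = 8830, so δQ = 0.0220 × 8830 = 194.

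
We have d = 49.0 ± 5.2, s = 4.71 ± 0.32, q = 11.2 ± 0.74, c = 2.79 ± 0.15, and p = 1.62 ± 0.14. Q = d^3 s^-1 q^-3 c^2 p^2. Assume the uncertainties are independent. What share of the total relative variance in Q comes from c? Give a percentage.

(δQ/Q)² = (3·δd/d)² + (-1·δs/s)² + (-3·δq/q)² + (2·δc/c)² + (2·δp/p)²
  d term: (3×0.106)² = 0.101
  s term: (-1×0.0679)² = 0.00462
  q term: (-3×0.0661)² = 0.0393
  c term: (2×0.0538)² = 0.0116
  p term: (2×0.0864)² = 0.0299
Total = 0.187. Share from c = 0.0116/0.187 = 0.0619.

6.19%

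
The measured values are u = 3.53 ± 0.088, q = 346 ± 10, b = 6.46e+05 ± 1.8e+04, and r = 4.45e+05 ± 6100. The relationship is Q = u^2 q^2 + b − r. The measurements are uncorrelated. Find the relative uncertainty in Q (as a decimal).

Let p = u^2·q^2 = 1.49e+06. δp/p = √((2·δu/u)² + (2·δq/q)²) = √(0.00249 + 0.00334) = 0.0763, so δp = 1.14e+05.
Q = p + b − r: δQ = √(δp² + δb² + δr²) = √(1.3e+10 + 3.24e+08 + 3.72e+07) = 1.15e+05
Q = 1.69e+06, so δQ/Q = 1.15e+05/1.69e+06 = 0.0682.

0.0682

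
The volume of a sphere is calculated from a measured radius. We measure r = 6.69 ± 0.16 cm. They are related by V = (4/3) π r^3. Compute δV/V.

V ∝ r^3, so δV/V = |3| · δr/r = 3 × 0.0239 = 0.0717.

0.0717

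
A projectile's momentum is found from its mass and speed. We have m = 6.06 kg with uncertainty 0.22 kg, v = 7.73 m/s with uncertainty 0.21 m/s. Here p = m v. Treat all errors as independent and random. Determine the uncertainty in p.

For a monomial p ∝ m, v, fractional errors add in quadrature:
  (1·δm/m)² = (1×0.0363)² = 0.00132;  (1·δv/v)² = (1×0.0272)² = 0.000738
δp/p = √(0.00206) = 0.0453
p = 46.8 kg·m/s, so δp = 0.0453 × 46.8 = 2.12 kg·m/s.

2.12 kg·m/s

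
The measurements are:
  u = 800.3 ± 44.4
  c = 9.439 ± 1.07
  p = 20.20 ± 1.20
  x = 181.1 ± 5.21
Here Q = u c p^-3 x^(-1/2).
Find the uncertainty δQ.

0.0149

Since Q is a product/quotient, work with relative uncertainties:
  (1·δu/u)² = (1×0.0555)² = 0.00308;  (1·δc/c)² = (1×0.113)² = 0.0129;  (-3·δp/p)² = (-3×0.0594)² = 0.0318;  (−½·δx/x)² = (-0.5×0.0288)² = 0.000207
δQ/Q = √(0.0479) = 0.219
Q = 0.06810, so δQ = 0.219 × 0.06810 = 0.0149.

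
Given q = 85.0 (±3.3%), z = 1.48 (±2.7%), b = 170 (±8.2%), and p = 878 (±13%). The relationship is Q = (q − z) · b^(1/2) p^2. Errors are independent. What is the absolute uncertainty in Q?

Let u = q − z = 83.5. δu = √(δq² + δz²) = √(7.87 + 0.00160) = 2.81, so δu/u = 0.0336.
Q is then a monomial in u, b, p:
δQ/Q = √((δu/u)² + (½·δb/b)² + (2·δp/p)²) = √(0.00113 + 0.00168 + 0.0676) = 0.265
Q = 8.39e+08, so δQ = 0.265 × 8.39e+08 = 2.23e+08.

2.23e+08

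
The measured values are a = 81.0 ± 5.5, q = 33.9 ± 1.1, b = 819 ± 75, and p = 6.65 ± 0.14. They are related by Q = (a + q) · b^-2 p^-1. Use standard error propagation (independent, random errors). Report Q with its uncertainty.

Let u = a + q = 115. δu = √(δa² + δq²) = √(30.2 + 1.21) = 5.61, so δu/u = 0.0488.
Q is then a monomial in u, b, p:
δQ/Q = √((δu/u)² + (-2·δb/b)² + (-1·δp/p)²) = √(0.00238 + 0.0335 + 0.000443) = 0.191
Q = 2.58e-05, so δQ = 0.191 × 2.58e-05 = 4.91e-06.

(2.58 ± 0.491) × 10^-5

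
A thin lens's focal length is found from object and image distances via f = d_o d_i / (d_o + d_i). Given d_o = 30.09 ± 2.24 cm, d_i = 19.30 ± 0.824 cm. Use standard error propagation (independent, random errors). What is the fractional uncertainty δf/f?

∂f/∂d_o = (d_i/(d_o+d_i))² = 0.153;  ∂f/∂d_i = (d_o/(d_o+d_i))² = 0.371
δf = √((∂f/∂d_o · δd_o)² + (∂f/∂d_i · δd_i)²) = √(0.117 + 0.0935) = 0.459 cm
f = 11.76 cm, so δf/f = 0.459/11.76 = 0.0390.

0.0390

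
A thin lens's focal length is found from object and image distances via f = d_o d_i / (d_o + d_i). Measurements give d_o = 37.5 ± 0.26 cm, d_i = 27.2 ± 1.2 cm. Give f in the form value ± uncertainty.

∂f/∂d_o = (d_i/(d_o+d_i))² = 0.177;  ∂f/∂d_i = (d_o/(d_o+d_i))² = 0.336
δf = √((∂f/∂d_o · δd_o)² + (∂f/∂d_i · δd_i)²) = √(0.00211 + 0.163) = 0.406 cm
f = 15.8 cm.

15.8 ± 0.406 cm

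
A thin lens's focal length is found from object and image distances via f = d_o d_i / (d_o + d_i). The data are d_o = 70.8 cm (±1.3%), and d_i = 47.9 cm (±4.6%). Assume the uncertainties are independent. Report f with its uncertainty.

∂f/∂d_o = (d_i/(d_o+d_i))² = 0.163;  ∂f/∂d_i = (d_o/(d_o+d_i))² = 0.356
δf = √((∂f/∂d_o · δd_o)² + (∂f/∂d_i · δd_i)²) = √(0.0225 + 0.614) = 0.798 cm
f = 28.6 cm.

28.6 ± 0.798 cm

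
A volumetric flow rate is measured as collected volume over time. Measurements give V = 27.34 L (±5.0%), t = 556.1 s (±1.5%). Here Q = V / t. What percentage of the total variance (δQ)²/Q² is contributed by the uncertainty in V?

(δQ/Q)² = (1·δV/V)² + (-1·δt/t)²
  V term: (1×0.0500)² = 0.00250
  t term: (-1×0.0150)² = 0.000225
Total = 0.00273. Share from V = 0.00250/0.00273 = 0.917.

91.7%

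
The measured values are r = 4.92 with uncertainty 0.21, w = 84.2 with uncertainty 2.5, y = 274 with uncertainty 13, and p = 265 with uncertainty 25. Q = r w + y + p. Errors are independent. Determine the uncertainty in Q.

Let h = r·w = 414. δh/h = √((1·δr/r)² + (1·δw/w)²) = √(0.00182 + 0.000882) = 0.0520, so δh = 21.5.
Q = h + y + p: δQ = √(δh² + δy² + δp²) = √(464 + 169 + 625) = 35.5

35.5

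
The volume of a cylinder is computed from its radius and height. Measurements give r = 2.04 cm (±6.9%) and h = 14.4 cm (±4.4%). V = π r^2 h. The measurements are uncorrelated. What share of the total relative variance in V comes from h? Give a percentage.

(δV/V)² = (2·δr/r)² + (1·δh/h)²
  r term: (2×0.0690)² = 0.0190
  h term: (1×0.0440)² = 0.00194
Total = 0.0210. Share from h = 0.00194/0.0210 = 0.0923.

9.23%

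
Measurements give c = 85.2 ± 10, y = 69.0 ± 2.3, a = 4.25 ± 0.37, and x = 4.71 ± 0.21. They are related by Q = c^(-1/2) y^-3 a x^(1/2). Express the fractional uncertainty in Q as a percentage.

Q is a product of powers, so relative uncertainties combine in quadrature:
  (−½·δc/c)² = (-0.5×0.117)² = 0.00344;  (-3·δy/y)² = (-3×0.0333)² = 0.0100;  (1·δa/a)² = (1×0.0871)² = 0.00758;  (½·δx/x)² = (0.5×0.0446)² = 0.000497
δQ/Q = √(0.0215) = 0.147

14.7%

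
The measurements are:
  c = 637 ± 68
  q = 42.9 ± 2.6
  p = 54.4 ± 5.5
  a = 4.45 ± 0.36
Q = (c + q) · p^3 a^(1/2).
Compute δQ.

Let u = c + q = 680. δu = √(δc² + δq²) = √(4620 + 6.76) = 68.0, so δu/u = 0.100.
Q is then a monomial in u, p, a:
δQ/Q = √((δu/u)² + (3·δp/p)² + (½·δa/a)²) = √(0.0100 + 0.0920 + 0.00164) = 0.322
Q = 2.31e+08, so δQ = 0.322 × 2.31e+08 = 7.43e+07.

7.43e+07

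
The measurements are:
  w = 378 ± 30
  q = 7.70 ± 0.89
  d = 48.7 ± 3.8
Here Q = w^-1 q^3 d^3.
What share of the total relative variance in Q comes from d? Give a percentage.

30.2%

(δQ/Q)² = (-1·δw/w)² + (3·δq/q)² + (3·δd/d)²
  w term: (-1×0.0794)² = 0.00630
  q term: (3×0.116)² = 0.120
  d term: (3×0.0780)² = 0.0548
Total = 0.181. Share from d = 0.0548/0.181 = 0.302.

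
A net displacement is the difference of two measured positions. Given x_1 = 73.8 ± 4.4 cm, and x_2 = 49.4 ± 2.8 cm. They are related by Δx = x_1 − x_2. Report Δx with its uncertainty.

Sums and differences: (δΔx)² = Σ (cᵢ δxᵢ)².
  (δx_1)² = 19.4;  (δx_2)² = 7.84
δΔx = √(27.2) = 5.22 cm
Δx = 24.4 cm.

24.4 ± 5.22 cm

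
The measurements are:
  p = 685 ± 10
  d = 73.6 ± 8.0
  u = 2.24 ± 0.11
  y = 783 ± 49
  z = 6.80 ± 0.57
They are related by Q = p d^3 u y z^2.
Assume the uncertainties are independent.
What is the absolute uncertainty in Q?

Since Q is a product/quotient, work with relative uncertainties:
  (1·δp/p)² = (1×0.0146)² = 0.000213;  (3·δd/d)² = (3×0.109)² = 0.106;  (1·δu/u)² = (1×0.0491)² = 0.00241;  (1·δy/y)² = (1×0.0626)² = 0.00392;  (2·δz/z)² = (2×0.0838)² = 0.0281
δQ/Q = √(0.141) = 0.375
Q = 2.21e+13, so δQ = 0.375 × 2.21e+13 = 8.32e+12.

8.32e+12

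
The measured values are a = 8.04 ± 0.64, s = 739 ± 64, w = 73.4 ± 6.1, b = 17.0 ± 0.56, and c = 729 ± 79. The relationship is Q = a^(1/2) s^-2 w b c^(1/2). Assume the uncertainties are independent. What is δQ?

Q is a product of powers, so relative uncertainties combine in quadrature:
  (½·δa/a)² = (0.5×0.0796)² = 0.00158;  (-2·δs/s)² = (-2×0.0866)² = 0.0300;  (1·δw/w)² = (1×0.0831)² = 0.00691;  (1·δb/b)² = (1×0.0329)² = 0.00109;  (½·δc/c)² = (0.5×0.108)² = 0.00294
δQ/Q = √(0.0425) = 0.206
Q = 0.175, so δQ = 0.206 × 0.175 = 0.0361.

0.0361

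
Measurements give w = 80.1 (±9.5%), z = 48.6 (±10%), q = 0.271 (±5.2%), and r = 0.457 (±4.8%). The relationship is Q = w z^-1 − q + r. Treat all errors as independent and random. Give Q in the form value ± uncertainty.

1.83 ± 0.229

Let p = w·z^-1 = 1.65. δp/p = √((1·δw/w)² + (-1·δz/z)²) = √(0.00903 + 0.0100) = 0.138, so δp = 0.227.
Q = p − q + r: δQ = √(δp² + δq² + δr²) = √(0.0517 + 0.000199 + 0.000481) = 0.229
Q = 1.83.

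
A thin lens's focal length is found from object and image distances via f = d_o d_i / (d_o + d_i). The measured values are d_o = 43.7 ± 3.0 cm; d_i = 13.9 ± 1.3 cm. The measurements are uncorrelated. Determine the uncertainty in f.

∂f/∂d_o = (d_i/(d_o+d_i))² = 0.0582;  ∂f/∂d_i = (d_o/(d_o+d_i))² = 0.576
δf = √((∂f/∂d_o · δd_o)² + (∂f/∂d_i · δd_i)²) = √(0.0305 + 0.560) = 0.768 cm

0.768 cm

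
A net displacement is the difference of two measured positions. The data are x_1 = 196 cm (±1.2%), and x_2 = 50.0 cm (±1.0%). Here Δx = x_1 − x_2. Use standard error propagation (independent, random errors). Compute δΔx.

2.40 cm

Absolute uncertainties add in quadrature for a linear combination:
  (δx_1)² = 5.53;  (δx_2)² = 0.250
δΔx = √(5.78) = 2.40 cm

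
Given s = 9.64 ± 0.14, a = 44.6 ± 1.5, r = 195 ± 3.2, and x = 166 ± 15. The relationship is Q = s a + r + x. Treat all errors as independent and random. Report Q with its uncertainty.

791 ± 22.0

Let p = s·a = 430. δp/p = √((1·δs/s)² + (1·δa/a)²) = √(0.000211 + 0.00113) = 0.0366, so δp = 15.8.
Q = p + r + x: δQ = √(δp² + δr² + δx²) = √(248 + 10.2 + 225) = 22.0
Q = 791.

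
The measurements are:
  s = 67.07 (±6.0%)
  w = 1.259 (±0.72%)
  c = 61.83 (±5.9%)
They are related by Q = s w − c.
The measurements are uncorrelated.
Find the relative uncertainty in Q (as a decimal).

Let p = s·w = 84.44. δp/p = √((1·δs/s)² + (1·δw/w)²) = √(0.00360 + 5.18e-05) = 0.0604, so δp = 5.10.
Q = p − c: δQ = √(δp² + δc²) = √(26.0 + 13.3) = 6.27
Q = 22.61, so δQ/Q = 6.27/22.61 = 0.277.

0.277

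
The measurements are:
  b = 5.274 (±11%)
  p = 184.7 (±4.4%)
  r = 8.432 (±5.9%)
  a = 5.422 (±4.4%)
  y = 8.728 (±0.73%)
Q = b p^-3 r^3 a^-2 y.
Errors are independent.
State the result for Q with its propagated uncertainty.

Products/powers → add relative errors in quadrature, weighted by exponent:
  (1·δb/b)² = (1×0.110)² = 0.0121;  (-3·δp/p)² = (-3×0.0440)² = 0.0174;  (3·δr/r)² = (3×0.0590)² = 0.0313;  (-2·δa/a)² = (-2×0.0440)² = 0.00774;  (1·δy/y)² = (1×0.00730)² = 5.33e-05
δQ/Q = √(0.0687) = 0.262
Q = 0.0001490, so δQ = 0.262 × 0.0001490 = 3.9e-05.

(1.490 ± 0.390) × 10^-4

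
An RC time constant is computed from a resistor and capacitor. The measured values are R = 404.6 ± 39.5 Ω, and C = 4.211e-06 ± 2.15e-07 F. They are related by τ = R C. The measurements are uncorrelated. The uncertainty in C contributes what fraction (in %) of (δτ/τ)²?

21.5%

(δτ/τ)² = (1·δR/R)² + (1·δC/C)²
  R term: (1×0.0976)² = 0.00953
  C term: (1×0.0511)² = 0.00261
Total = 0.0121. Share from C = 0.00261/0.0121 = 0.215.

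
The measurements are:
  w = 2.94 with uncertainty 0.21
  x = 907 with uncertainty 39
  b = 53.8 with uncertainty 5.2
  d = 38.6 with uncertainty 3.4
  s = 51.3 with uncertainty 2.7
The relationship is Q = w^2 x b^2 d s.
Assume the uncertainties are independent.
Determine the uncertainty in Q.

Q is a product of powers, so relative uncertainties combine in quadrature:
  (2·δw/w)² = (2×0.0714)² = 0.0204;  (1·δx/x)² = (1×0.0430)² = 0.00185;  (2·δb/b)² = (2×0.0967)² = 0.0374;  (1·δd/d)² = (1×0.0881)² = 0.00776;  (1·δs/s)² = (1×0.0526)² = 0.00277
δQ/Q = √(0.0702) = 0.265
Q = 4.49e+10, so δQ = 0.265 × 4.49e+10 = 1.19e+10.

1.19e+10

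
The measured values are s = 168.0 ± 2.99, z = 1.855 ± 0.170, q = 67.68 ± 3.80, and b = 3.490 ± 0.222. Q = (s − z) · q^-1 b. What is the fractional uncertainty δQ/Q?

0.0867

Let u = s − z = 166.1. δu = √(δs² + δz²) = √(8.94 + 0.0289) = 2.99, so δu/u = 0.0180.
Q is then a monomial in u, q, b:
δQ/Q = √((δu/u)² + (-1·δq/q)² + (1·δb/b)²) = √(0.000325 + 0.00315 + 0.00405) = 0.0867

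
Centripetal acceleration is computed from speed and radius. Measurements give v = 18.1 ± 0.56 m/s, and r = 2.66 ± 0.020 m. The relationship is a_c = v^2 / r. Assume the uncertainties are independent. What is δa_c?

7.68 m/s^2

For a monomial a_c ∝ v^2, r^-1, fractional errors add in quadrature:
  (2·δv/v)² = (2×0.0309)² = 0.00383;  (-1·δr/r)² = (-1×0.00752)² = 5.65e-05
δa_c/a_c = √(0.00389) = 0.0623
a_c = 123 m/s^2, so δa_c = 0.0623 × 123 = 7.68 m/s^2.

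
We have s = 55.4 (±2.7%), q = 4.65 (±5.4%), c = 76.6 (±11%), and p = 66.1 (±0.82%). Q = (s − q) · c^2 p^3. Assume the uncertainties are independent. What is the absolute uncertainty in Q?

1.92e+10

Let u = s − q = 50.8. δu = √(δs² + δq²) = √(2.24 + 0.0631) = 1.52, so δu/u = 0.0299.
Q is then a monomial in u, c, p:
δQ/Q = √((δu/u)² + (2·δc/c)² + (3·δp/p)²) = √(0.000893 + 0.0484 + 0.000605) = 0.223
Q = 8.6e+10, so δQ = 0.223 × 8.6e+10 = 1.92e+10.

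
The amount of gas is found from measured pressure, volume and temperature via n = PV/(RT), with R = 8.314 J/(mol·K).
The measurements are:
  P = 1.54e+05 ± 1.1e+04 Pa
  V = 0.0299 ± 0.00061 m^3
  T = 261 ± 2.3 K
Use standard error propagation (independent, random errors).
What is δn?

Products/powers → add relative errors in quadrature, weighted by exponent:
  (1·δP/P)² = (1×0.0714)² = 0.00510;  (1·δV/V)² = (1×0.0204)² = 0.000416;  (-1·δT/T)² = (-1×0.00881)² = 7.77e-05
δn/n = √(0.00560) = 0.0748
n = 2.12 mol, so δn = 0.0748 × 2.12 = 0.159 mol.

0.159 mol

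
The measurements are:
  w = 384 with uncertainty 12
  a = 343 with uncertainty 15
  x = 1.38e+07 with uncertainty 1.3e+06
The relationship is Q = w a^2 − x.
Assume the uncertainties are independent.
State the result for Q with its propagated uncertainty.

(3.14 ± 0.439) × 10^7

Let p = w·a^2 = 4.52e+07. δp/p = √((1·δw/w)² + (2·δa/a)²) = √(0.000977 + 0.00765) = 0.0929, so δp = 4.2e+06.
Q = p − x: δQ = √(δp² + δx²) = √(1.76e+13 + 1.69e+12) = 4.39e+06
Q = 3.14e+07.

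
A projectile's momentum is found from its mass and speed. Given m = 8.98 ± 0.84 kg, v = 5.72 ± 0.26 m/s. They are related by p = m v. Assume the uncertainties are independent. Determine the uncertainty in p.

5.34 kg·m/s

For a monomial p ∝ m, v, fractional errors add in quadrature:
  (1·δm/m)² = (1×0.0935)² = 0.00875;  (1·δv/v)² = (1×0.0455)² = 0.00207
δp/p = √(0.0108) = 0.104
p = 51.4 kg·m/s, so δp = 0.104 × 51.4 = 5.34 kg·m/s.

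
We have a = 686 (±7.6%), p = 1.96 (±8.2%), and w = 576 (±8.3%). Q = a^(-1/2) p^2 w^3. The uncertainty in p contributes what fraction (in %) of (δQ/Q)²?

29.8%

(δQ/Q)² = (−½·δa/a)² + (2·δp/p)² + (3·δw/w)²
  a term: (-0.5×0.0760)² = 0.00144
  p term: (2×0.0820)² = 0.0269
  w term: (3×0.0830)² = 0.0620
Total = 0.0903. Share from p = 0.0269/0.0903 = 0.298.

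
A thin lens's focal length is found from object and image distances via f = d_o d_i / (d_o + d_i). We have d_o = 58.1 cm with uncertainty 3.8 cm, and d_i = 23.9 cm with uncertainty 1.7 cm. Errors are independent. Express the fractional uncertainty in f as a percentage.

∂f/∂d_o = (d_i/(d_o+d_i))² = 0.0850;  ∂f/∂d_i = (d_o/(d_o+d_i))² = 0.502
δf = √((∂f/∂d_o · δd_o)² + (∂f/∂d_i · δd_i)²) = √(0.104 + 0.728) = 0.912 cm
f = 16.9 cm, so δf/f = 0.912/16.9 = 0.0539.

5.39%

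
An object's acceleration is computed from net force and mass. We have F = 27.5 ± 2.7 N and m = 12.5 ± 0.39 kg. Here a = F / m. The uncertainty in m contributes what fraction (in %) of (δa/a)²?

9.17%

(δa/a)² = (1·δF/F)² + (-1·δm/m)²
  F term: (1×0.0982)² = 0.00964
  m term: (-1×0.0312)² = 0.000973
Total = 0.0106. Share from m = 0.000973/0.0106 = 0.0917.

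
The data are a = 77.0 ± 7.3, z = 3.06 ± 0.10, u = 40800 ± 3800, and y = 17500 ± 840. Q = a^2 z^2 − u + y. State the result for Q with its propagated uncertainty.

32200 ± 11800

Let p = a^2·z^2 = 55500. δp/p = √((2·δa/a)² + (2·δz/z)²) = √(0.0360 + 0.00427) = 0.201, so δp = 11100.
Q = p − u + y: δQ = √(δp² + δu² + δy²) = √(1.24e+08 + 1.44e+07 + 7.06e+05) = 11800
Q = 32200.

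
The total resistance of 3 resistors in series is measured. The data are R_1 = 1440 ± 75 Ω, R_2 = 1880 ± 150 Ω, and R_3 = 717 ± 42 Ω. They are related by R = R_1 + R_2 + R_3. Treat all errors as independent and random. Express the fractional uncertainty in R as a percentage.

R is a linear combination, so absolute uncertainties add in quadrature:
  (δR_1)² = 5620;  (δR_2)² = 22500;  (δR_3)² = 1760
δR = √(29900) = 173 Ω
R = 4040 Ω, so δR/R = 173/4040 = 0.0428.

4.28%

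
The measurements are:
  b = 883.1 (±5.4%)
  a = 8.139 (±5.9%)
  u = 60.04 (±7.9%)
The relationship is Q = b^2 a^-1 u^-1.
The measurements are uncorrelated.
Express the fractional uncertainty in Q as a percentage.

14.6%

Since Q is a product/quotient, work with relative uncertainties:
  (2·δb/b)² = (2×0.0540)² = 0.0117;  (-1·δa/a)² = (-1×0.0590)² = 0.00348;  (-1·δu/u)² = (-1×0.0790)² = 0.00624
δQ/Q = √(0.0214) = 0.146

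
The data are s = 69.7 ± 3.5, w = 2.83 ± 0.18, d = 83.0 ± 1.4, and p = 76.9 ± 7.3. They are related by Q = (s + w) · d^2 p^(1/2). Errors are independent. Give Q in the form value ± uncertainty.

(4.38 ± 0.332) × 10^6

Let u = s + w = 72.5. δu = √(δs² + δw²) = √(12.2 + 0.0324) = 3.50, so δu/u = 0.0483.
Q is then a monomial in u, d, p:
δQ/Q = √((δu/u)² + (2·δd/d)² + (½·δp/p)²) = √(0.00233 + 0.00114 + 0.00225) = 0.0757
Q = 4.38e+06, so δQ = 0.0757 × 4.38e+06 = 3.32e+05.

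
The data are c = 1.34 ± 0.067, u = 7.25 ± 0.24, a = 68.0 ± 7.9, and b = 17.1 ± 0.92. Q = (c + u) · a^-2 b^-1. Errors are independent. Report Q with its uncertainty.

(1.09 ± 0.261) × 10^-4

Let w = c + u = 8.59. δw = √(δc² + δu²) = √(0.00449 + 0.0576) = 0.249, so δw/w = 0.0290.
Q is then a monomial in w, a, b:
δQ/Q = √((δw/w)² + (-2·δa/a)² + (-1·δb/b)²) = √(0.000841 + 0.0540 + 0.00289) = 0.240
Q = 0.000109, so δQ = 0.240 × 0.000109 = 2.61e-05.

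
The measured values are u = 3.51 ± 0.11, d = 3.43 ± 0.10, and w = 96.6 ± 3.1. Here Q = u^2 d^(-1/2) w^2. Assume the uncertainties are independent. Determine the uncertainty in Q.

Each factor contributes (exponent × relative error)² to (δQ/Q)²:
  (2·δu/u)² = (2×0.0313)² = 0.00393;  (−½·δd/d)² = (-0.5×0.0292)² = 0.000212;  (2·δw/w)² = (2×0.0321)² = 0.00412
δQ/Q = √(0.00826) = 0.0909
Q = 62100, so δQ = 0.0909 × 62100 = 5640.

5640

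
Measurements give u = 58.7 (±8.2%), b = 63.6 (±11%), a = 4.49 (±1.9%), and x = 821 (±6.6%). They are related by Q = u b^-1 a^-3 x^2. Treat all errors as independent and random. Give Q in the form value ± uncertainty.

6870 ± 1370

For a monomial Q ∝ u, b^-1, a^-3, x^2, fractional errors add in quadrature:
  (1·δu/u)² = (1×0.0820)² = 0.00672;  (-1·δb/b)² = (-1×0.110)² = 0.0121;  (-3·δa/a)² = (-3×0.0190)² = 0.00325;  (2·δx/x)² = (2×0.0660)² = 0.0174
δQ/Q = √(0.0395) = 0.199
Q = 6870, so δQ = 0.199 × 6870 = 1370.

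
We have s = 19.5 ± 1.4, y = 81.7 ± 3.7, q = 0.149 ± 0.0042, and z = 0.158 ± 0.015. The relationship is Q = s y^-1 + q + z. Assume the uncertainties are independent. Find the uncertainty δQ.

Let p = s·y^-1 = 0.239. δp/p = √((1·δs/s)² + (-1·δy/y)²) = √(0.00515 + 0.00205) = 0.0849, so δp = 0.0203.
Q = p + q + z: δQ = √(δp² + δq² + δz²) = √(0.000410 + 1.76e-05 + 0.000225) = 0.0256

0.0256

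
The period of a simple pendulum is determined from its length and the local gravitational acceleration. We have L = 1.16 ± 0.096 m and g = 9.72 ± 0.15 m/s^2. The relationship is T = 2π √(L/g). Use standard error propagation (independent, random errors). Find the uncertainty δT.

0.0914 s

Each factor contributes (exponent × relative error)² to (δT/T)²:
  (½·δL/L)² = (0.5×0.0828)² = 0.00171;  (−½·δg/g)² = (-0.5×0.0154)² = 5.95e-05
δT/T = √(0.00177) = 0.0421
T = 2.17 s, so δT = 0.0421 × 2.17 = 0.0914 s.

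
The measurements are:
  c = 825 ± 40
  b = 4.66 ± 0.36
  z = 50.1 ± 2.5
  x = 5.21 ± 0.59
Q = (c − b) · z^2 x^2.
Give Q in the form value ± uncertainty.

Let u = c − b = 820. δu = √(δc² + δb²) = √(1600 + 0.130) = 40.0, so δu/u = 0.0488.
Q is then a monomial in u, z, x:
δQ/Q = √((δu/u)² + (2·δz/z)² + (2·δx/x)²) = √(0.00238 + 0.00996 + 0.0513) = 0.252
Q = 5.59e+07, so δQ = 0.252 × 5.59e+07 = 1.41e+07.

(5.59 ± 1.41) × 10^7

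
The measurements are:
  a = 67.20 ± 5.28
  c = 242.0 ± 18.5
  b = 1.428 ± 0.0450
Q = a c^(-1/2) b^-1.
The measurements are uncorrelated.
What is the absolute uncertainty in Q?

Products/powers → add relative errors in quadrature, weighted by exponent:
  (1·δa/a)² = (1×0.0786)² = 0.00617;  (−½·δc/c)² = (-0.5×0.0764)² = 0.00146;  (-1·δb/b)² = (-1×0.0315)² = 0.000993
δQ/Q = √(0.00863) = 0.0929
Q = 3.025, so δQ = 0.0929 × 3.025 = 0.281.

0.281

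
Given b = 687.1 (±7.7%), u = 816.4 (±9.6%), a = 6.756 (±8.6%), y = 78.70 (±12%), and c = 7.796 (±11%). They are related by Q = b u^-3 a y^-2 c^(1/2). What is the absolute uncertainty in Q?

Q is a product of powers, so relative uncertainties combine in quadrature:
  (1·δb/b)² = (1×0.0770)² = 0.00593;  (-3·δu/u)² = (-3×0.0960)² = 0.0829;  (1·δa/a)² = (1×0.0860)² = 0.00740;  (-2·δy/y)² = (-2×0.120)² = 0.0576;  (½·δc/c)² = (0.5×0.110)² = 0.00302
δQ/Q = √(0.157) = 0.396
Q = 3.846e-09, so δQ = 0.396 × 3.846e-09 = 1.52e-09.

1.52e-09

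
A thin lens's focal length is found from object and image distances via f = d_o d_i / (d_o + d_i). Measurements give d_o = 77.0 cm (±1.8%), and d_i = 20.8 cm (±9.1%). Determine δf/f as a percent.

∂f/∂d_o = (d_i/(d_o+d_i))² = 0.0452;  ∂f/∂d_i = (d_o/(d_o+d_i))² = 0.620
δf = √((∂f/∂d_o · δd_o)² + (∂f/∂d_i · δd_i)²) = √(0.00393 + 1.38) = 1.17 cm
f = 16.4 cm, so δf/f = 1.17/16.4 = 0.0717.

7.17%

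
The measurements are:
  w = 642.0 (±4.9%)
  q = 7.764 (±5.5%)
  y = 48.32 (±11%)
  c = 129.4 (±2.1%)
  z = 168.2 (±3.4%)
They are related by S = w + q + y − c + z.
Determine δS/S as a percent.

4.41%

S is a linear combination, so absolute uncertainties add in quadrature:
  (δw)² = 990;  (δq)² = 0.182;  (δy)² = 28.3;  (δc)² = 7.38;  (δz)² = 32.7
δS = √(1060) = 32.5
S = 736.9, so δS/S = 32.5/736.9 = 0.0441.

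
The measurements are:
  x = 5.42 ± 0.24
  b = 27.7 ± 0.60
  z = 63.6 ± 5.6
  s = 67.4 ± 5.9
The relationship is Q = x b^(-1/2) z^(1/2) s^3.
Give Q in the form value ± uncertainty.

(2.51 ± 0.679) × 10^6

Q is a product of powers, so relative uncertainties combine in quadrature:
  (1·δx/x)² = (1×0.0443)² = 0.00196;  (−½·δb/b)² = (-0.5×0.0217)² = 0.000117;  (½·δz/z)² = (0.5×0.0881)² = 0.00194;  (3·δs/s)² = (3×0.0875)² = 0.0690
δQ/Q = √(0.0730) = 0.270
Q = 2.51e+06, so δQ = 0.270 × 2.51e+06 = 6.79e+05.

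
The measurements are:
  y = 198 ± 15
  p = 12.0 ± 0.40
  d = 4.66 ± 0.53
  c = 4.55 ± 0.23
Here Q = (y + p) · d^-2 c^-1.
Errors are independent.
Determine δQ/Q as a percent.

24.4%

Let u = y + p = 210. δu = √(δy² + δp²) = √(225 + 0.160) = 15.0, so δu/u = 0.0715.
Q is then a monomial in u, d, c:
δQ/Q = √((δu/u)² + (-2·δd/d)² + (-1·δc/c)²) = √(0.00511 + 0.0517 + 0.00256) = 0.244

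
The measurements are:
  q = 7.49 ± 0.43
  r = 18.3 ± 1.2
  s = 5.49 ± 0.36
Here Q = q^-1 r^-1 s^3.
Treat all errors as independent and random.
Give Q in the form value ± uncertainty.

Products/powers → add relative errors in quadrature, weighted by exponent:
  (-1·δq/q)² = (-1×0.0574)² = 0.00330;  (-1·δr/r)² = (-1×0.0656)² = 0.00430;  (3·δs/s)² = (3×0.0656)² = 0.0387
δQ/Q = √(0.0463) = 0.215
Q = 1.21, so δQ = 0.215 × 1.21 = 0.260.

1.21 ± 0.260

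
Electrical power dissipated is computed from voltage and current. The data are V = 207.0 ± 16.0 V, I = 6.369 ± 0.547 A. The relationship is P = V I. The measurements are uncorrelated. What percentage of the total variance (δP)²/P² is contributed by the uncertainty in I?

(δP/P)² = (1·δV/V)² + (1·δI/I)²
  V term: (1×0.0773)² = 0.00597
  I term: (1×0.0859)² = 0.00738
Total = 0.0134. Share from I = 0.00738/0.0134 = 0.552.

55.2%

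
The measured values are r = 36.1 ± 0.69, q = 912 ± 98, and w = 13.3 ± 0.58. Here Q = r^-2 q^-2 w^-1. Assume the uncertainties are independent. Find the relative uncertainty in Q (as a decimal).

Q is a product of powers, so relative uncertainties combine in quadrature:
  (-2·δr/r)² = (-2×0.0191)² = 0.00146;  (-2·δq/q)² = (-2×0.107)² = 0.0462;  (-1·δw/w)² = (-1×0.0436)² = 0.00190
δQ/Q = √(0.0496) = 0.223

0.223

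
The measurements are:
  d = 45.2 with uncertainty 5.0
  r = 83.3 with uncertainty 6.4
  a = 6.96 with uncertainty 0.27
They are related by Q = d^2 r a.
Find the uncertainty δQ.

2.81e+05

Products/powers → add relative errors in quadrature, weighted by exponent:
  (2·δd/d)² = (2×0.111)² = 0.0489;  (1·δr/r)² = (1×0.0768)² = 0.00590;  (1·δa/a)² = (1×0.0388)² = 0.00150
δQ/Q = √(0.0564) = 0.237
Q = 1.18e+06, so δQ = 0.237 × 1.18e+06 = 2.81e+05.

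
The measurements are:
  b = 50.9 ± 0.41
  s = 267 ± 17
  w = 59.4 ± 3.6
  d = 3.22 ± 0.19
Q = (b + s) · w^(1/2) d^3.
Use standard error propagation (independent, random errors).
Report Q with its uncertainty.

81800 ± 15300

Let u = b + s = 318. δu = √(δb² + δs²) = √(0.168 + 289) = 17.0, so δu/u = 0.0535.
Q is then a monomial in u, w, d:
δQ/Q = √((δu/u)² + (½·δw/w)² + (3·δd/d)²) = √(0.00286 + 0.000918 + 0.0313) = 0.187
Q = 81800, so δQ = 0.187 × 81800 = 15300.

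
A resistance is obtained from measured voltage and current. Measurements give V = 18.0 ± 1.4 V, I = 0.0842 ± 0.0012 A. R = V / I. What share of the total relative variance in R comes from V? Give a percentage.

(δR/R)² = (1·δV/V)² + (-1·δI/I)²
  V term: (1×0.0778)² = 0.00605
  I term: (-1×0.0143)² = 0.000203
Total = 0.00625. Share from V = 0.00605/0.00625 = 0.968.

96.8%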